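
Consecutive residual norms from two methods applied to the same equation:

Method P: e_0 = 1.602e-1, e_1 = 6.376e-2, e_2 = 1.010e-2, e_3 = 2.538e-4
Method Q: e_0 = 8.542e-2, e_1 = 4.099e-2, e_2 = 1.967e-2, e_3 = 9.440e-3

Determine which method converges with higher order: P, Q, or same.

P

Method P: p ≈ ln(2.538e-4/1.010e-2)/ln(1.010e-2/6.376e-2) ≈ 2.00.
Method Q: p ≈ ln(9.440e-3/1.967e-2)/ln(1.967e-2/4.099e-2) ≈ 1.00.
Method P has the higher order (≈2.0 vs ≈1.0).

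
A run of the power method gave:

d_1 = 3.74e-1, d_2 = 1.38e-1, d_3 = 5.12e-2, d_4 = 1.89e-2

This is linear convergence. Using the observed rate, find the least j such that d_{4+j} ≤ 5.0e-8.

13

Rate ρ ≈ d_4/d_3 = 1.89e-2/5.12e-2 = 0.3691.
After j more steps, d_{4+j} ≈ 1.89e-2·ρ^j; need ρ^j ≤ 5.0e-8/1.89e-2 = 2.6455e-06.
j ≥ ln(2.6455e-06)/ln(0.3691) = -12.8427/-0.99669 = 12.885.
So 13 more iterations are needed.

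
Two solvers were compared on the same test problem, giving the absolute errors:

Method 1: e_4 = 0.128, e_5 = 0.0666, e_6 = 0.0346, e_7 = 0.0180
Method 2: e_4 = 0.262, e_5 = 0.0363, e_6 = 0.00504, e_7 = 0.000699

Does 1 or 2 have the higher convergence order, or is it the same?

Method 1: p ≈ ln(0.0180/0.0346)/ln(0.0346/0.0666) ≈ 1.00.
Method 2: p ≈ ln(0.000699/0.00504)/ln(0.00504/0.0363) ≈ 1.00.
Both orders ≈ 1.0 — effectively the same.

same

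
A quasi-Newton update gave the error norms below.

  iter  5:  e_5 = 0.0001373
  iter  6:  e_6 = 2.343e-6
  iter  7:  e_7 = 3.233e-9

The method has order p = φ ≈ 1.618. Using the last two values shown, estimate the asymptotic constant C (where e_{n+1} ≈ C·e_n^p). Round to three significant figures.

4.16

C ≈ e_7 / e_6^1.618
  = 3.233e-9 / (2.343e-6)^1.618
  = 3.233e-9 / 7.76768e-10 ≈ 4.1621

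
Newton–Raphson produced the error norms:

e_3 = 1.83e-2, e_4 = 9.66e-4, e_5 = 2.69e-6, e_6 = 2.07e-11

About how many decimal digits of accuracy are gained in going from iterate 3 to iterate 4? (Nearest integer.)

1

Digits gained ≈ log₁₀(e_3/e_4) = log₁₀(1.83e-2/9.66e-4) = log₁₀(18.9441) ≈ 1.277.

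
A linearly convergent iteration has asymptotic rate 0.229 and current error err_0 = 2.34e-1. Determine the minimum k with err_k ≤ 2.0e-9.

After k steps, err_k ≈ 2.34e-1·0.229^k.
Need 0.229^k ≤ 2.0e-9/2.34e-1 = 8.54701e-09.
k ≥ ln(8.54701e-09)/ln(0.229) = -18.5777/-1.47403 = 12.603.
Smallest integer k = 13.

13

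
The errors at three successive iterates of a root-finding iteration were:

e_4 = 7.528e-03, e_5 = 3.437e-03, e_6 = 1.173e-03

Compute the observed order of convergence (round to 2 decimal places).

1.37

p ≈ ln(e_6/e_5) / ln(e_5/e_4)
  = ln(1.173e-03/3.437e-03) / ln(3.437e-03/7.528e-03)
  = ln(0.341286) / ln(0.456562)
  = -1.07503 / -0.78403 ≈ 1.37116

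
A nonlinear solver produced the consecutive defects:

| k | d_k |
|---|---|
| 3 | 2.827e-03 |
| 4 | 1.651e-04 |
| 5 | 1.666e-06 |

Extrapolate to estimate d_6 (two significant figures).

9.8e-10

First estimate the order: p ≈ ln(d_5/d_4) / ln(d_4/d_3) = ln(1.666e-06/1.651e-04)/ln(1.651e-04/2.827e-03) = ln(0.0100909)/ln(0.0584011) ≈ 1.6181.
Then d_6 ≈ d_5·(d_5/d_4)^p = 1.666e-06·(0.0100909)^1.6181 = 1.666e-06·0.000589059 ≈ 9.814e-10.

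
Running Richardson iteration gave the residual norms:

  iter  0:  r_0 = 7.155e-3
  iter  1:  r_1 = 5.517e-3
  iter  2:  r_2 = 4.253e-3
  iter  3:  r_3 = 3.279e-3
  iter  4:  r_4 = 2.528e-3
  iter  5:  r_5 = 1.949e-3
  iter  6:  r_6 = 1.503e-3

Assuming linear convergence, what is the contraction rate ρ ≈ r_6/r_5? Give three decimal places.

0.771

ρ ≈ r_6/r_5 = 1.503e-3/1.949e-3 = 0.77116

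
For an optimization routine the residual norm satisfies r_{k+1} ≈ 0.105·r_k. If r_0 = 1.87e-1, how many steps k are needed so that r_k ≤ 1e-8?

After k steps, r_k ≈ 1.87e-1·0.105^k.
Need 0.105^k ≤ 1e-8/1.87e-1 = 5.34759e-08.
k ≥ ln(5.34759e-08)/ln(0.105) = -16.7440/-2.25379 = 7.429.
Smallest integer k = 8.

8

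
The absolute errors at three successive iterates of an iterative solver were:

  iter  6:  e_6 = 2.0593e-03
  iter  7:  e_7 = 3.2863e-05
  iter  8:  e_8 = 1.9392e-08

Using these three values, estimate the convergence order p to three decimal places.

1.797

p ≈ ln(e_8/e_7) / ln(e_7/e_6)
  = ln(1.9392e-08/3.2863e-05) / ln(3.2863e-05/2.0593e-03)
  = ln(0.000590086) / ln(0.0159583)
  = -7.435242 / -4.137776 ≈ 1.796917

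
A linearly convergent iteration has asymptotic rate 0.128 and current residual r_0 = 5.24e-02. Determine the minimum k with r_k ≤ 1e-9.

After k steps, r_k ≈ 5.24e-02·0.128^k.
Need 0.128^k ≤ 1e-9/5.24e-02 = 1.9084e-08.
k ≥ ln(1.9084e-08)/ln(0.128) = -17.7744/-2.05573 = 8.646.
Smallest integer k = 9.

9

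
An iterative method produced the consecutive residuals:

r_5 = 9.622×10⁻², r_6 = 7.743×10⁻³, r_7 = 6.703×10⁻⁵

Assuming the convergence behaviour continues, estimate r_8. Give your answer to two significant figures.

First estimate the order: p ≈ ln(r_7/r_6) / ln(r_6/r_5) = ln(6.703×10⁻⁵/7.743×10⁻³)/ln(7.743×10⁻³/9.622×10⁻²) = ln(0.00865685)/ln(0.0804718) ≈ 1.8848.
Then r_8 ≈ r_7·(r_7/r_6)^p = 6.703×10⁻⁵·(0.00865685)^1.8848 = 6.703×10⁻⁵·0.00012952 ≈ 8.682e-09.

8.7e-9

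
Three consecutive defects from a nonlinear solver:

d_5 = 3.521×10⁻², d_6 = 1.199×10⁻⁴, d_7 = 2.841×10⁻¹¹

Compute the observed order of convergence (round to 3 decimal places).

2.685

p ≈ ln(d_7/d_6) / ln(d_6/d_5)
  = ln(2.841×10⁻¹¹/1.199×10⁻⁴) / ln(1.199×10⁻⁴/3.521×10⁻²)
  = ln(2.36947e-07) / ln(0.00340528)
  = -15.255429 / -5.682428 ≈ 2.684667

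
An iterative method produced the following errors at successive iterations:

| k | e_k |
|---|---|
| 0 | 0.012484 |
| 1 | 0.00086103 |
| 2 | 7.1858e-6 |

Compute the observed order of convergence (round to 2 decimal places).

1.79

p ≈ ln(e_2/e_1) / ln(e_1/e_0)
  = ln(7.1858e-6/0.00086103) / ln(0.00086103/0.012484)
  = ln(0.00834559) / ln(0.0689707)
  = -4.78602 / -2.67407 ≈ 1.78979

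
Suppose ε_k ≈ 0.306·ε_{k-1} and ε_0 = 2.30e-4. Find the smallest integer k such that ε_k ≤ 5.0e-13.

17

After k steps, ε_k ≈ 2.30e-4·0.306^k.
Need 0.306^k ≤ 5.0e-13/2.30e-4 = 2.17391e-09.
k ≥ ln(2.17391e-09)/ln(0.306) = -19.9467/-1.18417 = 16.844.
Smallest integer k = 17.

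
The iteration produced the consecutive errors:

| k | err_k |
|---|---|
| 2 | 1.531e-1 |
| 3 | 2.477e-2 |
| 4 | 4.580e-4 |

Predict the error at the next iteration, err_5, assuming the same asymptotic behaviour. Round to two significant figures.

7.3e-8

First estimate the order: p ≈ ln(err_4/err_3) / ln(err_3/err_2) = ln(4.580e-4/2.477e-2)/ln(2.477e-2/1.531e-1) = ln(0.0184901)/ln(0.16179) ≈ 2.1908.
Then err_5 ≈ err_4·(err_4/err_3)^p = 4.580e-4·(0.0184901)^2.1908 = 4.580e-4·0.000159665 ≈ 7.313e-08.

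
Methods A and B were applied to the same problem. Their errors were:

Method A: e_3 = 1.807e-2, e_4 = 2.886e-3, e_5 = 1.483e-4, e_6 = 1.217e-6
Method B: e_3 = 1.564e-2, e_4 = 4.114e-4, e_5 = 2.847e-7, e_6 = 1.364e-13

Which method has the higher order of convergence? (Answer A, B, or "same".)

B

Method A: p ≈ ln(1.217e-6/1.483e-4)/ln(1.483e-4/2.886e-3) ≈ 1.62.
Method B: p ≈ ln(1.364e-13/2.847e-7)/ln(2.847e-7/4.114e-4) ≈ 2.00.
Method B has the higher order (≈2.0 vs ≈1.6).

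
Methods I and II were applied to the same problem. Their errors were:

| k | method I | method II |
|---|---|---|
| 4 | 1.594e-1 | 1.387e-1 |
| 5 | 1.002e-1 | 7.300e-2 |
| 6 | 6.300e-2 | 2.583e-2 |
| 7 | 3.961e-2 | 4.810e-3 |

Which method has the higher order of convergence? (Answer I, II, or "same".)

II

Method I: p ≈ ln(3.961e-2/6.300e-2)/ln(6.300e-2/1.002e-1) ≈ 1.00.
Method II: p ≈ ln(4.810e-3/2.583e-2)/ln(2.583e-2/7.300e-2) ≈ 1.62.
Method II has the higher order (≈1.6 vs ≈1.0).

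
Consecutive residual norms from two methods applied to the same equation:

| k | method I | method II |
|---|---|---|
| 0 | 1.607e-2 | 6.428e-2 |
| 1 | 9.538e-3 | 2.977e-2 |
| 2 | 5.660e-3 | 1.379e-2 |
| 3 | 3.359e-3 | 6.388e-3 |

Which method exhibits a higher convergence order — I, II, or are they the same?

same

Method I: p ≈ ln(3.359e-3/5.660e-3)/ln(5.660e-3/9.538e-3) ≈ 1.00.
Method II: p ≈ ln(6.388e-3/1.379e-2)/ln(1.379e-2/2.977e-2) ≈ 1.00.
Both orders ≈ 1.0 — effectively the same.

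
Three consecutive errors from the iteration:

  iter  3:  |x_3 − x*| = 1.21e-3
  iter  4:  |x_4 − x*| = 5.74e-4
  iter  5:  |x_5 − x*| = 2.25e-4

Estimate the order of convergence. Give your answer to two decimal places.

1.26

p ≈ ln(|x_5 − x*|/|x_4 − x*|) / ln(|x_4 − x*|/|x_3 − x*|)
  = ln(2.25e-4/5.74e-4) / ln(5.74e-4/1.21e-3)
  = ln(0.391986) / ln(0.47438)
  = -0.93653 / -0.74575 ≈ 1.25582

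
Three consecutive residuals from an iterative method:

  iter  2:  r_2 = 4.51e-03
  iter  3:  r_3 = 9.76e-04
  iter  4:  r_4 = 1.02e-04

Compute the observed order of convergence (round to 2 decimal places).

1.48

p ≈ ln(r_4/r_3) / ln(r_3/r_2)
  = ln(1.02e-04/9.76e-04) / ln(9.76e-04/4.51e-03)
  = ln(0.104508) / ln(0.216408)
  = -2.25849 / -1.53059 ≈ 1.47557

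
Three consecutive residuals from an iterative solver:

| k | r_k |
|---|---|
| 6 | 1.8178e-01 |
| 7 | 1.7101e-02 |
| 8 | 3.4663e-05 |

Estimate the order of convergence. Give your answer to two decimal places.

2.62

p ≈ ln(r_8/r_7) / ln(r_7/r_6)
  = ln(3.4663e-05/1.7101e-02) / ln(1.7101e-02/1.8178e-01)
  = ln(0.00202696) / ln(0.0940753)
  = -6.20122 / -2.36366 ≈ 2.62357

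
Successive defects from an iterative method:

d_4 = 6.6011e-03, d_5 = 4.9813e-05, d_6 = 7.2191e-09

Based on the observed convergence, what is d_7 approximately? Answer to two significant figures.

First estimate the order: p ≈ ln(d_6/d_5) / ln(d_5/d_4) = ln(7.2191e-09/4.9813e-05)/ln(4.9813e-05/6.6011e-03) = ln(0.000144924)/ln(0.00754617) ≈ 1.8088.
Then d_7 ≈ d_6·(d_6/d_5)^p = 7.2191e-09·(0.000144924)^1.8088 = 7.2191e-09·1.13834e-07 ≈ 8.218e-16.

8.2e-16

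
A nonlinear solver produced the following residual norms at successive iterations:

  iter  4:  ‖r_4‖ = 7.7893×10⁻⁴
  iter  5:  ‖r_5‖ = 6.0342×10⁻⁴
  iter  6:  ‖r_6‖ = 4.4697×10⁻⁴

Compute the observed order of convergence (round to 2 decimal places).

1.18

p ≈ ln(‖r_6‖/‖r_5‖) / ln(‖r_5‖/‖r_4‖)
  = ln(4.4697×10⁻⁴/6.0342×10⁻⁴) / ln(6.0342×10⁻⁴/7.7893×10⁻⁴)
  = ln(0.740728) / ln(0.774678)
  = -0.30012 / -0.25531 ≈ 1.17551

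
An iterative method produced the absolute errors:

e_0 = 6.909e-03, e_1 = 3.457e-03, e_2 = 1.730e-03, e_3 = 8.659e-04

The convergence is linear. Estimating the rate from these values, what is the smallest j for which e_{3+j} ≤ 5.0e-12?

Rate ρ ≈ e_3/e_2 = 8.659e-04/1.730e-03 = 0.5005.
After j more steps, e_{3+j} ≈ 8.659e-04·ρ^j; need ρ^j ≤ 5.0e-12/8.659e-04 = 5.77434e-09.
j ≥ ln(5.77434e-09)/ln(0.5005) = -18.9698/-0.69215 = 27.407.
So 28 more iterations are needed.

28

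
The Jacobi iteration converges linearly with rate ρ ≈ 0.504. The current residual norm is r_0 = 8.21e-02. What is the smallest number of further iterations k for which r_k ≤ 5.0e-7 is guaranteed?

After k steps, r_k ≈ 8.21e-02·0.504^k.
Need 0.504^k ≤ 5.0e-7/8.21e-02 = 6.09013e-06.
k ≥ ln(6.09013e-06)/ln(0.504) = -12.0088/-0.68518 = 17.526.
Smallest integer k = 18.

18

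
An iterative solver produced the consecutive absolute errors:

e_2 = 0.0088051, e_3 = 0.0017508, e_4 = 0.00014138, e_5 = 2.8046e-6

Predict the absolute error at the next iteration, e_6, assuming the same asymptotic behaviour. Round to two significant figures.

First estimate the order: p ≈ ln(e_5/e_4) / ln(e_4/e_3) = ln(2.8046e-6/0.00014138)/ln(0.00014138/0.0017508) = ln(0.0198373)/ln(0.0807517) ≈ 1.5579.
Then e_6 ≈ e_5·(e_5/e_4)^p = 2.8046e-6·(0.0198373)^1.5579 = 2.8046e-6·0.00222663 ≈ 6.245e-09.

6.2e-9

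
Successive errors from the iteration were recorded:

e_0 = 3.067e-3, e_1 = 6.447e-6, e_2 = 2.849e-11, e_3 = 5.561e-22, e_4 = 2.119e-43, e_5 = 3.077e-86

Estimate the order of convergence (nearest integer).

Consecutive ratios: e_5/e_4 = 3.077e-86/2.119e-43 = 1.4521e-43, e_4/e_3 = 2.119e-43/5.561e-22 = 3.81047e-22.
p ≈ ln(1.4521e-43)/ln(3.81047e-22) = -98.6381/-49.3191 ≈ 2.00.
So the convergence is quadratic (order 2).

2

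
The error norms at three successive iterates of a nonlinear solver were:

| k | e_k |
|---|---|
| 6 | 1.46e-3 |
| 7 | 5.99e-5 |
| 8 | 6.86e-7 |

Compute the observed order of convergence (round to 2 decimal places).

1.40

p ≈ ln(e_8/e_7) / ln(e_7/e_6)
  = ln(6.86e-7/5.99e-5) / ln(5.99e-5/1.46e-3)
  = ln(0.0114524) / ln(0.0410274)
  = -4.46956 / -3.19352 ≈ 1.39957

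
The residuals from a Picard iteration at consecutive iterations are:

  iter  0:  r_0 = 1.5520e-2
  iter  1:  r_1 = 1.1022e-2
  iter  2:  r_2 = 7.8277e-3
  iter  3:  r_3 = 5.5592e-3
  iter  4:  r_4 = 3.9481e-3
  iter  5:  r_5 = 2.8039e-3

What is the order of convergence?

Consecutive ratios: r_5/r_4 = 2.8039e-3/3.9481e-3 = 0.71019, r_4/r_3 = 3.9481e-3/5.5592e-3 = 0.710192.
p ≈ ln(0.71019)/ln(0.710192) = -0.3422/-0.3422 ≈ 1.00.
So the convergence is linear (order 1).

1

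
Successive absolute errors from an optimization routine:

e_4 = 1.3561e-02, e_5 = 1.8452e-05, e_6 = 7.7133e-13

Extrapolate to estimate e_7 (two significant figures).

7.8e-32

First estimate the order: p ≈ ln(e_6/e_5) / ln(e_5/e_4) = ln(7.7133e-13/1.8452e-05)/ln(1.8452e-05/1.3561e-02) = ln(4.1802e-08)/ln(0.00136067) ≈ 2.5744.
Then e_7 ≈ e_6·(e_6/e_5)^p = 7.7133e-13·(4.1802e-08)^2.5744 = 7.7133e-13·1.00928e-19 ≈ 7.785e-32.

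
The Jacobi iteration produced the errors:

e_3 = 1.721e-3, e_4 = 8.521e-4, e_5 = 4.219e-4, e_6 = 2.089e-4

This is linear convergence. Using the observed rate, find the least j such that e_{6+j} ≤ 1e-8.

15

Rate ρ ≈ e_6/e_5 = 2.089e-4/4.219e-4 = 0.4951.
After j more steps, e_{6+j} ≈ 2.089e-4·ρ^j; need ρ^j ≤ 1e-8/2.089e-4 = 4.78698e-05.
j ≥ ln(4.78698e-05)/ln(0.4951) = -9.9470/-0.70300 = 14.149.
So 15 more iterations are needed.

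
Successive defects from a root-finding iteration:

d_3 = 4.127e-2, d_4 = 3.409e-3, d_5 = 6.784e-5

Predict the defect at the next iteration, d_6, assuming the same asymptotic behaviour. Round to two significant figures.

First estimate the order: p ≈ ln(d_5/d_4) / ln(d_4/d_3) = ln(6.784e-5/3.409e-3)/ln(3.409e-3/4.127e-2) = ln(0.0199003)/ln(0.0826024) ≈ 1.5708.
Then d_6 ≈ d_5·(d_5/d_4)^p = 6.784e-5·(0.0199003)^1.5708 = 6.784e-5·0.0021274 ≈ 1.443e-07.

1.4e-7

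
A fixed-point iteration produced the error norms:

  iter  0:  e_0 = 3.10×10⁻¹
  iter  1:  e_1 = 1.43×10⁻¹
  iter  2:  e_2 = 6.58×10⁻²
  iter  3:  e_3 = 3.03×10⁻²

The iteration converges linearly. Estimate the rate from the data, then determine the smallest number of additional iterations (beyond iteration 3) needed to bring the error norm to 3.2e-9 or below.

21

Rate ρ ≈ e_3/e_2 = 3.03×10⁻²/6.58×10⁻² = 0.4605.
After j more steps, e_{3+j} ≈ 3.03×10⁻²·ρ^j; need ρ^j ≤ 3.2e-9/3.03×10⁻² = 1.05611e-07.
j ≥ ln(1.05611e-07)/ln(0.4605) = -16.0635/-0.77544 = 20.715.
So 21 more iterations are needed.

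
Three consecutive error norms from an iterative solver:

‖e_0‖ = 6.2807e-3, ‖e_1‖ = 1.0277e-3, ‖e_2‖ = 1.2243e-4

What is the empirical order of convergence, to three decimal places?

1.175

p ≈ ln(‖e_2‖/‖e_1‖) / ln(‖e_1‖/‖e_0‖)
  = ln(1.2243e-4/1.0277e-3) / ln(1.0277e-3/6.2807e-3)
  = ln(0.11913) / ln(0.163628)
  = -2.127540 / -1.810160 ≈ 1.175333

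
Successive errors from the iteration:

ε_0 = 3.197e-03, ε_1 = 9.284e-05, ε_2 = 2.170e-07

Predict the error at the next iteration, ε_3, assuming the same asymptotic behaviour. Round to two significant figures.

6.8e-12

First estimate the order: p ≈ ln(ε_2/ε_1) / ln(ε_1/ε_0) = ln(2.170e-07/9.284e-05)/ln(9.284e-05/3.197e-03) = ln(0.00233735)/ln(0.0290397) ≈ 1.7119.
Then ε_3 ≈ ε_2·(ε_2/ε_1)^p = 2.170e-07·(0.00233735)^1.7119 = 2.170e-07·3.12981e-05 ≈ 6.792e-12.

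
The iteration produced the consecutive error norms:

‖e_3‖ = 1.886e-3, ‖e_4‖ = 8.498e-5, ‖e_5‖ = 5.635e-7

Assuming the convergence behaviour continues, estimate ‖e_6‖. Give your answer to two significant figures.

First estimate the order: p ≈ ln(‖e_5‖/‖e_4‖) / ln(‖e_4‖/‖e_3‖) = ln(5.635e-7/8.498e-5)/ln(8.498e-5/1.886e-3) = ln(0.00663097)/ln(0.0450583) ≈ 1.6182.
Then ‖e_6‖ ≈ ‖e_5‖·(‖e_5‖/‖e_4‖)^p = 5.635e-7·(0.00663097)^1.6182 = 5.635e-7·0.000298453 ≈ 1.682e-10.

1.7e-10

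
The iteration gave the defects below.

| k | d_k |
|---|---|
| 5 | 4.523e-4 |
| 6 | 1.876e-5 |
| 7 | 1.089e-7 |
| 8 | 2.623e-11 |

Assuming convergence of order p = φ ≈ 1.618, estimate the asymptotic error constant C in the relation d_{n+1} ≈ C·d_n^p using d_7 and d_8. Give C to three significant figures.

4.84

C ≈ d_8 / d_7^1.618
  = 2.623e-11 / (1.089e-7)^1.618
  = 2.623e-11 / 5.4189e-12 ≈ 4.8405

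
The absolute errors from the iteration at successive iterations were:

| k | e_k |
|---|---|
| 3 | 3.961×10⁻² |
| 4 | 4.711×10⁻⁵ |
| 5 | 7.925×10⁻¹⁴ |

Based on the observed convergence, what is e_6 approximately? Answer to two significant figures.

3.8e-40

First estimate the order: p ≈ ln(e_5/e_4) / ln(e_4/e_3) = ln(7.925×10⁻¹⁴/4.711×10⁻⁵)/ln(4.711×10⁻⁵/3.961×10⁻²) = ln(1.68223e-09)/ln(0.00118935) ≈ 3.0000.
Then e_6 ≈ e_5·(e_5/e_4)^p = 7.925×10⁻¹⁴·(1.68223e-09)^3.0000 = 7.925×10⁻¹⁴·4.76054e-27 ≈ 3.773e-40.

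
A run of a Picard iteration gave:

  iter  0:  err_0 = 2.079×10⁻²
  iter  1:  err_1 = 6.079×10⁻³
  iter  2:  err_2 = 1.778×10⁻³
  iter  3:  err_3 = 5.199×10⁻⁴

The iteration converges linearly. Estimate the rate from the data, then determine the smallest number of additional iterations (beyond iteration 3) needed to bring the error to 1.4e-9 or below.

11

Rate ρ ≈ err_3/err_2 = 5.199×10⁻⁴/1.778×10⁻³ = 0.2924.
After j more steps, err_{3+j} ≈ 5.199×10⁻⁴·ρ^j; need ρ^j ≤ 1.4e-9/5.199×10⁻⁴ = 2.69283e-06.
j ≥ ln(2.69283e-06)/ln(0.2924) = -12.8249/-1.22963 = 10.430.
So 11 more iterations are needed.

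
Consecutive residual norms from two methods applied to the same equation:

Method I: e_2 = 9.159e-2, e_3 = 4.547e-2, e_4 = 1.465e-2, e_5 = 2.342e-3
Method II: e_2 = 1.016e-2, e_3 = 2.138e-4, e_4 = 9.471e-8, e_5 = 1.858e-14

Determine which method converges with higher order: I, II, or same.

Method I: p ≈ ln(2.342e-3/1.465e-2)/ln(1.465e-2/4.547e-2) ≈ 1.62.
Method II: p ≈ ln(1.858e-14/9.471e-8)/ln(9.471e-8/2.138e-4) ≈ 2.00.
Method II has the higher order (≈2.0 vs ≈1.6).

II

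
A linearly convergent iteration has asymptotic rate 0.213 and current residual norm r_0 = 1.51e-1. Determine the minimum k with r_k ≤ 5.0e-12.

After k steps, r_k ≈ 1.51e-1·0.213^k.
Need 0.213^k ≤ 5.0e-12/1.51e-1 = 3.31126e-11.
k ≥ ln(3.31126e-11)/ln(0.213) = -24.1311/-1.54646 = 15.604.
Smallest integer k = 16.

16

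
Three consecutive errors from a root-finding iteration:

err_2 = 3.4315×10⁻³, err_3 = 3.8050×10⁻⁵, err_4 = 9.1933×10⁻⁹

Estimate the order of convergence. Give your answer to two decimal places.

p ≈ ln(err_4/err_3) / ln(err_3/err_2)
  = ln(9.1933×10⁻⁹/3.8050×10⁻⁵) / ln(3.8050×10⁻⁵/3.4315×10⁻³)
  = ln(0.000241611) / ln(0.0110884)
  = -8.32818 / -4.50186 ≈ 1.84994

1.85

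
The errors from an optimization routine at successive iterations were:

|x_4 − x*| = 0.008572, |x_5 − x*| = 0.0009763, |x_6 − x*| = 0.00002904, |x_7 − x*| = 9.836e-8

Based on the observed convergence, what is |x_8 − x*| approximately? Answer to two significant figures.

9.9e-12

First estimate the order: p ≈ ln(|x_7 − x*|/|x_6 − x*|) / ln(|x_6 − x*|/|x_5 − x*|) = ln(9.836e-8/0.00002904)/ln(0.00002904/0.0009763) = ln(0.00338705)/ln(0.029745) ≈ 1.6181.
Then |x_8 − x*| ≈ |x_7 − x*|·(|x_7 − x*|/|x_6 − x*|)^p = 9.836e-8·(0.00338705)^1.6181 = 9.836e-8·0.000100694 ≈ 9.904e-12.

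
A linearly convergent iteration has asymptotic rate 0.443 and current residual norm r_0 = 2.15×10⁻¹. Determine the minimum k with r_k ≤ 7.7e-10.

24

After k steps, r_k ≈ 2.15×10⁻¹·0.443^k.
Need 0.443^k ≤ 7.7e-10/2.15×10⁻¹ = 3.5814e-09.
k ≥ ln(3.5814e-09)/ln(0.443) = -19.4475/-0.81419 = 23.886.
Smallest integer k = 24.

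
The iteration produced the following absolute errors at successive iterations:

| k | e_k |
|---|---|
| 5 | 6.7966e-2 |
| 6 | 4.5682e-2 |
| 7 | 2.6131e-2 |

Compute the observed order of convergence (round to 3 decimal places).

1.406

p ≈ ln(e_7/e_6) / ln(e_6/e_5)
  = ln(2.6131e-2/4.5682e-2) / ln(4.5682e-2/6.7966e-2)
  = ln(0.57202) / ln(0.67213)
  = -0.558581 / -0.397304 ≈ 1.405928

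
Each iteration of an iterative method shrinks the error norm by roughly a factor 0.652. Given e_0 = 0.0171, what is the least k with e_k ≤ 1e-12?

After k steps, e_k ≈ 0.0171·0.652^k.
Need 0.652^k ≤ 1e-12/0.0171 = 5.84795e-11.
k ≥ ln(5.84795e-11)/ln(0.652) = -23.5623/-0.42771 = 55.089.
Smallest integer k = 56.

56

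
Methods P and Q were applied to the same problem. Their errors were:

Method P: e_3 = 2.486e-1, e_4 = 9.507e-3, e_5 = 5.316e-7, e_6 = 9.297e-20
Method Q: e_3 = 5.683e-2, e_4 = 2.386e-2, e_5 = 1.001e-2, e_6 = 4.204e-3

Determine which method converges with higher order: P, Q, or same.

P

Method P: p ≈ ln(9.297e-20/5.316e-7)/ln(5.316e-7/9.507e-3) ≈ 3.00.
Method Q: p ≈ ln(4.204e-3/1.001e-2)/ln(1.001e-2/2.386e-2) ≈ 1.00.
Method P has the higher order (≈3.0 vs ≈1.0).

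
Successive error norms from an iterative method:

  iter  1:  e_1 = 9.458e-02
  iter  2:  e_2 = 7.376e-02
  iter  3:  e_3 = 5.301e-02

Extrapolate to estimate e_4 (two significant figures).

3.4e-2

First estimate the order: p ≈ ln(e_3/e_2) / ln(e_2/e_1) = ln(5.301e-02/7.376e-02)/ln(7.376e-02/9.458e-02) = ln(0.718682)/ln(0.779869) ≈ 1.3286.
Then e_4 ≈ e_3·(e_3/e_2)^p = 5.301e-02·(0.718682)^1.3286 = 5.301e-02·0.644755 ≈ 0.03418.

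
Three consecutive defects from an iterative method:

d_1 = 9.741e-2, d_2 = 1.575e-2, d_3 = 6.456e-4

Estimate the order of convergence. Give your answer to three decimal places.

1.753

p ≈ ln(d_3/d_2) / ln(d_2/d_1)
  = ln(6.456e-4/1.575e-2) / ln(1.575e-2/9.741e-2)
  = ln(0.0409905) / ln(0.161688)
  = -3.194415 / -1.822087 ≈ 1.753163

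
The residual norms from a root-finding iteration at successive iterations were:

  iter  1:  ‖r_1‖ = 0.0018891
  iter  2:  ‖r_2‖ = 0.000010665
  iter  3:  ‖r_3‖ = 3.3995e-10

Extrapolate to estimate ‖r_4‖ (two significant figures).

3.5e-19

First estimate the order: p ≈ ln(‖r_3‖/‖r_2‖) / ln(‖r_2‖/‖r_1‖) = ln(3.3995e-10/0.000010665)/ln(0.000010665/0.0018891) = ln(3.18753e-05)/ln(0.00564555) ≈ 2.0000.
Then ‖r_4‖ ≈ ‖r_3‖·(‖r_3‖/‖r_2‖)^p = 3.3995e-10·(3.18753e-05)^2.0000 = 3.3995e-10·1.01603e-09 ≈ 3.454e-19.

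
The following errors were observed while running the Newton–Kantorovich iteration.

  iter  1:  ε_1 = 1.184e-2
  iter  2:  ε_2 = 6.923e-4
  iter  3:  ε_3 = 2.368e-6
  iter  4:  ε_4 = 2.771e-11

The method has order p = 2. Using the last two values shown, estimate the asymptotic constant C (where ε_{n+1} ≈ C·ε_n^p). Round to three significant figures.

C ≈ ε_4 / ε_3^2
  = 2.771e-11 / (2.368e-6)^2
  = 2.771e-11 / 5.60742e-12 ≈ 4.9417

4.94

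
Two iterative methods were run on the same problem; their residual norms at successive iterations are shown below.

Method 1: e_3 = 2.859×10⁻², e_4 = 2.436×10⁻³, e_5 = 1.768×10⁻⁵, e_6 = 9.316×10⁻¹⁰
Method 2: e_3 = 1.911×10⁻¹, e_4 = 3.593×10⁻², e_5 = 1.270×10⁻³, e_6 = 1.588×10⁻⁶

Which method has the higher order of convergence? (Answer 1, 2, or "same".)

Method 1: p ≈ ln(9.316×10⁻¹⁰/1.768×10⁻⁵)/ln(1.768×10⁻⁵/2.436×10⁻³) ≈ 2.00.
Method 2: p ≈ ln(1.588×10⁻⁶/1.270×10⁻³)/ln(1.270×10⁻³/3.593×10⁻²) ≈ 2.00.
Both orders ≈ 2.0 — effectively the same.

same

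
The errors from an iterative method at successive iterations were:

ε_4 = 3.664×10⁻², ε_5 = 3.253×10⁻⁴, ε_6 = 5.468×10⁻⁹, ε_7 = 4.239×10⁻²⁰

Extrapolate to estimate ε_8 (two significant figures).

First estimate the order: p ≈ ln(ε_7/ε_6) / ln(ε_6/ε_5) = ln(4.239×10⁻²⁰/5.468×10⁻⁹)/ln(5.468×10⁻⁹/3.253×10⁻⁴) = ln(7.75238e-12)/ln(1.68091e-05) ≈ 2.3271.
Then ε_8 ≈ ε_7·(ε_7/ε_6)^p = 4.239×10⁻²⁰·(7.75238e-12)^2.3271 = 4.239×10⁻²⁰·1.3951e-26 ≈ 5.914e-46.

5.9e-46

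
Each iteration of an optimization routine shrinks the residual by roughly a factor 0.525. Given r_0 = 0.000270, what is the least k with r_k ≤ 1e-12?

After k steps, r_k ≈ 0.000270·0.525^k.
Need 0.525^k ≤ 1e-12/0.000270 = 3.7037e-09.
k ≥ ln(3.7037e-09)/ln(0.525) = -19.4139/-0.64436 = 30.129.
Smallest integer k = 31.

31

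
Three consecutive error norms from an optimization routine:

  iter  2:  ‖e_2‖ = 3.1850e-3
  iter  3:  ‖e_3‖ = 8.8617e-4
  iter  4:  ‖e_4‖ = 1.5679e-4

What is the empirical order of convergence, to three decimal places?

p ≈ ln(‖e_4‖/‖e_3‖) / ln(‖e_3‖/‖e_2‖)
  = ln(1.5679e-4/8.8617e-4) / ln(8.8617e-4/3.1850e-3)
  = ln(0.17693) / ln(0.278232)
  = -1.732001 / -1.279300 ≈ 1.353866

1.354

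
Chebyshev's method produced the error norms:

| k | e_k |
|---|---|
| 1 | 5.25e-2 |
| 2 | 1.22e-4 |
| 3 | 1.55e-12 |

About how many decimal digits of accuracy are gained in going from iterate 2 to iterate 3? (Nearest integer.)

8

Digits gained ≈ log₁₀(e_2/e_3) = log₁₀(1.22e-4/1.55e-12) = log₁₀(7.87097e+07) ≈ 7.896.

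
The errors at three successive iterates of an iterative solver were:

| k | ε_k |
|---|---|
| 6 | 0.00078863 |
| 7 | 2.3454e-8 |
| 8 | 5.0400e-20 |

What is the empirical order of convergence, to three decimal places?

p ≈ ln(ε_8/ε_7) / ln(ε_7/ε_6)
  = ln(5.0400e-20/2.3454e-8) / ln(2.3454e-8/0.00078863)
  = ln(2.14889e-12) / ln(2.97402e-05)
  = -26.866070 / -10.423011 ≈ 2.577573

2.578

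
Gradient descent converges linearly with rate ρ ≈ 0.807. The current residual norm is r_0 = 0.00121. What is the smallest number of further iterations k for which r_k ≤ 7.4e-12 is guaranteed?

89

After k steps, r_k ≈ 0.00121·0.807^k.
Need 0.807^k ≤ 7.4e-12/0.00121 = 6.1157e-09.
k ≥ ln(6.1157e-09)/ln(0.807) = -18.9124/-0.21443 = 88.198.
Smallest integer k = 89.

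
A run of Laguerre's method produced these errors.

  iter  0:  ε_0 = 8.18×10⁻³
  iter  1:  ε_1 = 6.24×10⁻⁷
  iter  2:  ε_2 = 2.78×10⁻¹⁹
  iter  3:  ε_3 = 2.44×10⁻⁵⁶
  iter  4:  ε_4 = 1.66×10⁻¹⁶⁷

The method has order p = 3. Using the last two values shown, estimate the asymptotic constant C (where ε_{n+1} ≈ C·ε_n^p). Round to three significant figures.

1.14

C ≈ ε_4 / ε_3^3
  = 1.66×10⁻¹⁶⁷ / (2.44×10⁻⁵⁶)^3
  = 1.66×10⁻¹⁶⁷ / 1.45268e-167 ≈ 1.1427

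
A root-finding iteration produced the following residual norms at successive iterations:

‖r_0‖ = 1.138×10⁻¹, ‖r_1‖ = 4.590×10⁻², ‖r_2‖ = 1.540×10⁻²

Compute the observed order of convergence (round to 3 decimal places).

1.203

p ≈ ln(‖r_2‖/‖r_1‖) / ln(‖r_1‖/‖r_0‖)
  = ln(1.540×10⁻²/4.590×10⁻²) / ln(4.590×10⁻²/1.138×10⁻¹)
  = ln(0.335512) / ln(0.403339)
  = -1.092098 / -0.907978 ≈ 1.202780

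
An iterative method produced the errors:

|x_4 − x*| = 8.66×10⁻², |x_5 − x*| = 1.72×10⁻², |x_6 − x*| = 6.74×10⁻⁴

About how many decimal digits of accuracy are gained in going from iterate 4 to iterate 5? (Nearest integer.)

Digits gained ≈ log₁₀(|x_4 − x*|/|x_5 − x*|) = log₁₀(8.66×10⁻²/1.72×10⁻²) = log₁₀(5.03488) ≈ 0.702.

1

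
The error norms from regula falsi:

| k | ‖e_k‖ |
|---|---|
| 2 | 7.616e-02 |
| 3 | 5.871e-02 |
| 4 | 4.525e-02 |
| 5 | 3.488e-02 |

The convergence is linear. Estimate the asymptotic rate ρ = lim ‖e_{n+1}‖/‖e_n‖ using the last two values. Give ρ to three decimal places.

ρ ≈ ‖e_5‖/‖e_4‖ = 3.488e-02/4.525e-02 = 0.77083

0.771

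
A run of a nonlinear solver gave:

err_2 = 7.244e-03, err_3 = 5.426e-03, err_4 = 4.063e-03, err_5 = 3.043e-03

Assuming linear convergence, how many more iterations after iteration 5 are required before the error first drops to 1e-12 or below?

76

Rate ρ ≈ err_5/err_4 = 3.043e-03/4.063e-03 = 0.7490.
After j more steps, err_{5+j} ≈ 3.043e-03·ρ^j; need ρ^j ≤ 1e-12/3.043e-03 = 3.28623e-10.
j ≥ ln(3.28623e-10)/ln(0.7490) = -21.8361/-0.28902 = 75.552.
So 76 more iterations are needed.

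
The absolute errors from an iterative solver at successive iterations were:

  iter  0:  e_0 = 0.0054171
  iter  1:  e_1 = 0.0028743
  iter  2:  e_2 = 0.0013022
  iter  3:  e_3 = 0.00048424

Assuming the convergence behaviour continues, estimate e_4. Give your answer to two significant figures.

1.4e-4

First estimate the order: p ≈ ln(e_3/e_2) / ln(e_2/e_1) = ln(0.00048424/0.0013022)/ln(0.0013022/0.0028743) = ln(0.371863)/ln(0.453049) ≈ 1.2494.
Then e_4 ≈ e_3·(e_3/e_2)^p = 0.00048424·(0.371863)^1.2494 = 0.00048424·0.29056 ≈ 0.0001407.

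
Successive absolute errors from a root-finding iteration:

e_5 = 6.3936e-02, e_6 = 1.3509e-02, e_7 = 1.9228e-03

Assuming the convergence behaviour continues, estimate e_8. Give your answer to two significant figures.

First estimate the order: p ≈ ln(e_7/e_6) / ln(e_6/e_5) = ln(1.9228e-03/1.3509e-02)/ln(1.3509e-02/6.3936e-02) = ln(0.142335)/ln(0.211289) ≈ 1.2541.
Then e_8 ≈ e_7·(e_7/e_6)^p = 1.9228e-03·(0.142335)^1.2541 = 1.9228e-03·0.0867298 ≈ 0.0001668.

1.7e-4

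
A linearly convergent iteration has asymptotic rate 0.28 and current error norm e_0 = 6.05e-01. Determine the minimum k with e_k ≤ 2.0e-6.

10

After k steps, e_k ≈ 6.05e-01·0.28^k.
Need 0.28^k ≤ 2.0e-6/6.05e-01 = 3.30579e-06.
k ≥ ln(3.30579e-06)/ln(0.28) = -12.6198/-1.27297 = 9.914.
Smallest integer k = 10.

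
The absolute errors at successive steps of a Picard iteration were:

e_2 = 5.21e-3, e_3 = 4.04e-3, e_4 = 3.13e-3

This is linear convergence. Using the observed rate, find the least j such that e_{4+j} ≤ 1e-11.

Rate ρ ≈ e_4/e_3 = 3.13e-3/4.04e-3 = 0.7748.
After j more steps, e_{4+j} ≈ 3.13e-3·ρ^j; need ρ^j ≤ 1e-11/3.13e-3 = 3.19489e-09.
j ≥ ln(3.19489e-09)/ln(0.7748) = -19.5617/-0.25515 = 76.667.
So 77 more iterations are needed.

77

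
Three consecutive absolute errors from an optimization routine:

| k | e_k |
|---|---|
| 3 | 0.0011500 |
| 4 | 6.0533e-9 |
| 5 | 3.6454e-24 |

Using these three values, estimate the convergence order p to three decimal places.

2.883

p ≈ ln(e_5/e_4) / ln(e_4/e_3)
  = ln(3.6454e-24/6.0533e-9) / ln(6.0533e-9/0.0011500)
  = ln(6.02217e-16) / ln(5.26374e-06)
  = -35.045914 / -12.154669 ≈ 2.883329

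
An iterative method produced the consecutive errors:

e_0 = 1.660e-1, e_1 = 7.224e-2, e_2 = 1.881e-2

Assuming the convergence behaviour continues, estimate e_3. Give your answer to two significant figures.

2.1e-3

First estimate the order: p ≈ ln(e_2/e_1) / ln(e_1/e_0) = ln(1.881e-2/7.224e-2)/ln(7.224e-2/1.660e-1) = ln(0.260382)/ln(0.435181) ≈ 1.6173.
Then e_3 ≈ e_2·(e_2/e_1)^p = 1.881e-2·(0.260382)^1.6173 = 1.881e-2·0.113466 ≈ 0.002134.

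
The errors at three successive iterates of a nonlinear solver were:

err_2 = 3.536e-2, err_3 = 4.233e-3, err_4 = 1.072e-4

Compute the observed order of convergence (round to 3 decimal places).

1.732

p ≈ ln(err_4/err_3) / ln(err_3/err_2)
  = ln(1.072e-4/4.233e-3) / ln(4.233e-3/3.536e-2)
  = ln(0.0253248) / ln(0.119712)
  = -3.675971 / -2.122666 ≈ 1.731771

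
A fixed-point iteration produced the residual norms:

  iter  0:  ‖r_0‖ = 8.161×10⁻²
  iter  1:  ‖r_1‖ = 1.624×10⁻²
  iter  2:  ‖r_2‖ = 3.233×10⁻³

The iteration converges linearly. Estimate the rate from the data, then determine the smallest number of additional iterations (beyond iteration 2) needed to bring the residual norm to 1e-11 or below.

Rate ρ ≈ ‖r_2‖/‖r_1‖ = 3.233×10⁻³/1.624×10⁻² = 0.1991.
After j more steps, ‖r_{2+j}‖ ≈ 3.233×10⁻³·ρ^j; need ρ^j ≤ 1e-11/3.233×10⁻³ = 3.0931e-09.
j ≥ ln(3.0931e-09)/ln(0.1991) = -19.5941/-1.61395 = 12.140.
So 13 more iterations are needed.

13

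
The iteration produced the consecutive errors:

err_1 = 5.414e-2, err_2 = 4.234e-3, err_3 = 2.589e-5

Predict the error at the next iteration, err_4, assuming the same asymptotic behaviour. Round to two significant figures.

First estimate the order: p ≈ ln(err_3/err_2) / ln(err_2/err_1) = ln(2.589e-5/4.234e-3)/ln(4.234e-3/5.414e-2) = ln(0.00611479)/ln(0.0782047) ≈ 2.0001.
Then err_4 ≈ err_3·(err_3/err_2)^p = 2.589e-5·(0.00611479)^2.0001 = 2.589e-5·3.73716e-05 ≈ 9.676e-10.

9.7e-10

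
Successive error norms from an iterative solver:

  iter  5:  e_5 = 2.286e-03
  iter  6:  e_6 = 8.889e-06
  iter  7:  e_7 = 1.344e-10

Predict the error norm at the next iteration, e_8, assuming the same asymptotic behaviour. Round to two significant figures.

First estimate the order: p ≈ ln(e_7/e_6) / ln(e_6/e_5) = ln(1.344e-10/8.889e-06)/ln(8.889e-06/2.286e-03) = ln(1.51198e-05)/ln(0.00388845) ≈ 2.0000.
Then e_8 ≈ e_7·(e_7/e_6)^p = 1.344e-10·(1.51198e-05)^2.0000 = 1.344e-10·2.28608e-10 ≈ 3.072e-20.

3.1e-20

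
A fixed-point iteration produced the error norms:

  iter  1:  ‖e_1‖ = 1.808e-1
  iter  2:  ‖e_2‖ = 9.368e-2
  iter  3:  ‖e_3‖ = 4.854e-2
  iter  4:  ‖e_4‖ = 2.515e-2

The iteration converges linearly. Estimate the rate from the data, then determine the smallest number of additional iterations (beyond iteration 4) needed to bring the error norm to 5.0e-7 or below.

17

Rate ρ ≈ ‖e_4‖/‖e_3‖ = 2.515e-2/4.854e-2 = 0.5181.
After j more steps, ‖e_{4+j}‖ ≈ 2.515e-2·ρ^j; need ρ^j ≤ 5.0e-7/2.515e-2 = 1.98807e-05.
j ≥ ln(1.98807e-05)/ln(0.5181) = -10.8258/-0.65759 = 16.463.
So 17 more iterations are needed.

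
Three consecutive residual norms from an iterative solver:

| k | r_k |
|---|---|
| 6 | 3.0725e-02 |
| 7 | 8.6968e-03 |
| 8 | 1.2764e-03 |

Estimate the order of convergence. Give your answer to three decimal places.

1.520

p ≈ ln(r_8/r_7) / ln(r_7/r_6)
  = ln(1.2764e-03/8.6968e-03) / ln(8.6968e-03/3.0725e-02)
  = ln(0.146767) / ln(0.283053)
  = -1.918909 / -1.262121 ≈ 1.520384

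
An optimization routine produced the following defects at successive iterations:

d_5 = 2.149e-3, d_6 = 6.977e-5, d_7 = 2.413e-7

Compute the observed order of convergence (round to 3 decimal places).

p ≈ ln(d_7/d_6) / ln(d_6/d_5)
  = ln(2.413e-7/6.977e-5) / ln(6.977e-5/2.149e-3)
  = ln(0.00345851) / ln(0.0324663)
  = -5.666917 / -3.427553 ≈ 1.653342

1.653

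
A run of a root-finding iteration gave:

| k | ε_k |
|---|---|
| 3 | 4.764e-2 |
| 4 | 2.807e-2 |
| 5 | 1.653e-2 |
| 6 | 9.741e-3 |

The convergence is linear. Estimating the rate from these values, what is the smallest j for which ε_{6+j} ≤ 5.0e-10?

Rate ρ ≈ ε_6/ε_5 = 9.741e-3/1.653e-2 = 0.5893.
After j more steps, ε_{6+j} ≈ 9.741e-3·ρ^j; need ρ^j ≤ 5.0e-10/9.741e-3 = 5.13294e-08.
j ≥ ln(5.13294e-08)/ln(0.5893) = -16.7850/-0.52882 = 31.740.
So 32 more iterations are needed.

32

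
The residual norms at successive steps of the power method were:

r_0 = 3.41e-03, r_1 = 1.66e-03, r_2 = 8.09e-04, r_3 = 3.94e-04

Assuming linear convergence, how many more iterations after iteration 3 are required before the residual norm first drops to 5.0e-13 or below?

Rate ρ ≈ r_3/r_2 = 3.94e-04/8.09e-04 = 0.4870.
After j more steps, r_{3+j} ≈ 3.94e-04·ρ^j; need ρ^j ≤ 5.0e-13/3.94e-04 = 1.26904e-09.
j ≥ ln(1.26904e-09)/ln(0.4870) = -20.4850/-0.71949 = 28.472.
So 29 more iterations are needed.

29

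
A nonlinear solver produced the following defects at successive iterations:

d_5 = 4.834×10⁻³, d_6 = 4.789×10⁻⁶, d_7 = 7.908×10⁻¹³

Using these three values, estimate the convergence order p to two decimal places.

p ≈ ln(d_7/d_6) / ln(d_6/d_5)
  = ln(7.908×10⁻¹³/4.789×10⁻⁶) / ln(4.789×10⁻⁶/4.834×10⁻³)
  = ln(1.65128e-07) / ln(0.000990691)
  = -15.61654 / -6.91711 ≈ 2.25767

2.26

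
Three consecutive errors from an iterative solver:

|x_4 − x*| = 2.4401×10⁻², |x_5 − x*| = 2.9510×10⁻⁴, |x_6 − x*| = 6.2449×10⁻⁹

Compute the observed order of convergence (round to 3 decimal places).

2.438

p ≈ ln(|x_6 − x*|/|x_5 − x*|) / ln(|x_5 − x*|/|x_4 − x*|)
  = ln(6.2449×10⁻⁹/2.9510×10⁻⁴) / ln(2.9510×10⁻⁴/2.4401×10⁻²)
  = ln(2.1162e-05) / ln(0.0120938)
  = -10.763303 / -4.415062 ≈ 2.437860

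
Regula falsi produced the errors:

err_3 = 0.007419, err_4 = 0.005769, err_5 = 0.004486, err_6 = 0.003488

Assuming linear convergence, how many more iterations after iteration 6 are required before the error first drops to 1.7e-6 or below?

Rate ρ ≈ err_6/err_5 = 0.003488/0.004486 = 0.7775.
After j more steps, err_{6+j} ≈ 0.003488·ρ^j; need ρ^j ≤ 1.7e-6/0.003488 = 0.000487385.
j ≥ ln(0.000487385)/ln(0.7775) = -7.6265/-0.25167 = 30.304.
So 31 more iterations are needed.

31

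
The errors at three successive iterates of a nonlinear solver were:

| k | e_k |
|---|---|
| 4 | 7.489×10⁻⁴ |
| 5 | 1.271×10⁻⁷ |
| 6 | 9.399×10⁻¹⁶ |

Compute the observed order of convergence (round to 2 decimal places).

p ≈ ln(e_6/e_5) / ln(e_5/e_4)
  = ln(9.399×10⁻¹⁶/1.271×10⁻⁷) / ln(1.271×10⁻⁷/7.489×10⁻⁴)
  = ln(7.39496e-09) / ln(0.000169716)
  = -18.72247 / -8.68138 ≈ 2.15662

2.16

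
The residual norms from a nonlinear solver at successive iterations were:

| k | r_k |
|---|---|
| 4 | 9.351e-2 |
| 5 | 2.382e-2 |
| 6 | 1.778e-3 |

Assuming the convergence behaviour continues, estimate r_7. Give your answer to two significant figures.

First estimate the order: p ≈ ln(r_6/r_5) / ln(r_5/r_4) = ln(1.778e-3/2.382e-2)/ln(2.382e-2/9.351e-2) = ln(0.0746432)/ln(0.254732) ≈ 1.8976.
Then r_7 ≈ r_6·(r_6/r_5)^p = 1.778e-3·(0.0746432)^1.8976 = 1.778e-3·0.00726752 ≈ 1.292e-05.

1.3e-5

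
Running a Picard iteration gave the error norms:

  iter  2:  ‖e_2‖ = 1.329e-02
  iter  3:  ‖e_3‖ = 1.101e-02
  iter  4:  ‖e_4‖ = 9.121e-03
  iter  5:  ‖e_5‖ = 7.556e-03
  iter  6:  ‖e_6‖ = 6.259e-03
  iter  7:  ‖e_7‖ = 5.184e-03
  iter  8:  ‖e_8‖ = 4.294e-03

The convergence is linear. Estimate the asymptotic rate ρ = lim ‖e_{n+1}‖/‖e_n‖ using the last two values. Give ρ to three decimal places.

0.828

ρ ≈ ‖e_8‖/‖e_7‖ = 4.294e-03/5.184e-03 = 0.82832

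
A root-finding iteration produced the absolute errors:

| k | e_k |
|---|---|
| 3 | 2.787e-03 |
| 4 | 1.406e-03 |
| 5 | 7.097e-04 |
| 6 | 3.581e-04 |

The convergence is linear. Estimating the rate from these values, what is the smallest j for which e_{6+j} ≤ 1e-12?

29

Rate ρ ≈ e_6/e_5 = 3.581e-04/7.097e-04 = 0.5046.
After j more steps, e_{6+j} ≈ 3.581e-04·ρ^j; need ρ^j ≤ 1e-12/3.581e-04 = 2.79252e-09.
j ≥ ln(2.79252e-09)/ln(0.5046) = -19.6963/-0.68399 = 28.796.
So 29 more iterations are needed.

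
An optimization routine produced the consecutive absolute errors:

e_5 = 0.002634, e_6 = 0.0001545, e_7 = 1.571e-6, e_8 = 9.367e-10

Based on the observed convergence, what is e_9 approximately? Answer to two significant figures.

First estimate the order: p ≈ ln(e_8/e_7) / ln(e_7/e_6) = ln(9.367e-10/1.571e-6)/ln(1.571e-6/0.0001545) = ln(0.000596244)/ln(0.0101683) ≈ 1.6182.
Then e_9 ≈ e_8·(e_8/e_7)^p = 9.367e-10·(0.000596244)^1.6182 = 9.367e-10·6.05329e-06 ≈ 5.67e-15.

5.7e-15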